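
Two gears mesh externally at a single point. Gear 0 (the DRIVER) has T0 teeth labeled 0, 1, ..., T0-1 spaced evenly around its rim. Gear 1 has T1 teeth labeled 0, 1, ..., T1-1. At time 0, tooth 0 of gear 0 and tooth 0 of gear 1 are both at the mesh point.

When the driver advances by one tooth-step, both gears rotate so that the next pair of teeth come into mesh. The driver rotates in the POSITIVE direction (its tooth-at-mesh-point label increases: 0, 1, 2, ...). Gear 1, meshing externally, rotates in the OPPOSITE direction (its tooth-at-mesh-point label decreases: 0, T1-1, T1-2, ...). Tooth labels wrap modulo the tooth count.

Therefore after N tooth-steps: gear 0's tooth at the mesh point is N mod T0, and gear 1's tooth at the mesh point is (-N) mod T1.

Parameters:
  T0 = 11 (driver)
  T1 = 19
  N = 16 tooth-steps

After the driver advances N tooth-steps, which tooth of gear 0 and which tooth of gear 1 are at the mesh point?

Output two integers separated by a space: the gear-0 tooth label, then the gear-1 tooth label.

Gear 0 (driver, T0=11): tooth at mesh = N mod T0
  16 = 1 * 11 + 5, so 16 mod 11 = 5
  gear 0 tooth = 5
Gear 1 (driven, T1=19): tooth at mesh = (-N) mod T1
  16 = 0 * 19 + 16, so 16 mod 19 = 16
  (-16) mod 19 = (-16) mod 19 = 19 - 16 = 3
Mesh after 16 steps: gear-0 tooth 5 meets gear-1 tooth 3

Answer: 5 3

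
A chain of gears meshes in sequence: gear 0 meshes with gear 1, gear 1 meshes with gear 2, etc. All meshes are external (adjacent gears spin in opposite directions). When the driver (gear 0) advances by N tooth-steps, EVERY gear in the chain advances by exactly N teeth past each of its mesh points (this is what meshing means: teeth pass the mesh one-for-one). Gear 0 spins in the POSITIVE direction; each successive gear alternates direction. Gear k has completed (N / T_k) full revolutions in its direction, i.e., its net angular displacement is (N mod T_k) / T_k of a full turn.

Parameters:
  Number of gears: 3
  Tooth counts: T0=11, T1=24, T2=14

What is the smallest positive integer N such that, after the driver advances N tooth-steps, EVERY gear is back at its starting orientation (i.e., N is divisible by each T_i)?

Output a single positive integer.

Answer: 1848

Derivation:
Gear k returns to start when N is a multiple of T_k.
All gears at start simultaneously when N is a common multiple of [11, 24, 14]; the smallest such N is lcm(11, 24, 14).
Start: lcm = T0 = 11
Fold in T1=24: gcd(11, 24) = 1; lcm(11, 24) = 11 * 24 / 1 = 264 / 1 = 264
Fold in T2=14: gcd(264, 14) = 2; lcm(264, 14) = 264 * 14 / 2 = 3696 / 2 = 1848
Full cycle length = 1848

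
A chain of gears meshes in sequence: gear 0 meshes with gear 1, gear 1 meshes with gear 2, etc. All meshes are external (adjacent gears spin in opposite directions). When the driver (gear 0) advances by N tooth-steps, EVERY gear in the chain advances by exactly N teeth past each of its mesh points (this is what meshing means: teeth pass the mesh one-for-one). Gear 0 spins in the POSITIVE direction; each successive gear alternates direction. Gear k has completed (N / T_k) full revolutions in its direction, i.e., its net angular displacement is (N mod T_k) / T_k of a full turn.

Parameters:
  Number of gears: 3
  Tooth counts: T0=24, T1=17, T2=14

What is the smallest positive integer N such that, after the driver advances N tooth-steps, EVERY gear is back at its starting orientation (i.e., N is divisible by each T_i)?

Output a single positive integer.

Answer: 2856

Derivation:
Gear k returns to start when N is a multiple of T_k.
All gears at start simultaneously when N is a common multiple of [24, 17, 14]; the smallest such N is lcm(24, 17, 14).
Start: lcm = T0 = 24
Fold in T1=17: gcd(24, 17) = 1; lcm(24, 17) = 24 * 17 / 1 = 408 / 1 = 408
Fold in T2=14: gcd(408, 14) = 2; lcm(408, 14) = 408 * 14 / 2 = 5712 / 2 = 2856
Full cycle length = 2856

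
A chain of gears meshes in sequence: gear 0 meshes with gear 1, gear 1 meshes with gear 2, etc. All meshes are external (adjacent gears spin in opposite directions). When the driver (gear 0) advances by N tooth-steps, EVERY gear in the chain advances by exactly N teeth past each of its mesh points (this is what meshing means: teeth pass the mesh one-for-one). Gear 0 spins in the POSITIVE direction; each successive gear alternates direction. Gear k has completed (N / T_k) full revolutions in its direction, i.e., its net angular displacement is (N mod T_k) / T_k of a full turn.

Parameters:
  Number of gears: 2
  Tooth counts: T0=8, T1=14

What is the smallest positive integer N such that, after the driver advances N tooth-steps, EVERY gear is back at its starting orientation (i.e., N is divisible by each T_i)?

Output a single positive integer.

Gear k returns to start when N is a multiple of T_k.
All gears at start simultaneously when N is a common multiple of [8, 14]; the smallest such N is lcm(8, 14).
Start: lcm = T0 = 8
Fold in T1=14: gcd(8, 14) = 2; lcm(8, 14) = 8 * 14 / 2 = 112 / 2 = 56
Full cycle length = 56

Answer: 56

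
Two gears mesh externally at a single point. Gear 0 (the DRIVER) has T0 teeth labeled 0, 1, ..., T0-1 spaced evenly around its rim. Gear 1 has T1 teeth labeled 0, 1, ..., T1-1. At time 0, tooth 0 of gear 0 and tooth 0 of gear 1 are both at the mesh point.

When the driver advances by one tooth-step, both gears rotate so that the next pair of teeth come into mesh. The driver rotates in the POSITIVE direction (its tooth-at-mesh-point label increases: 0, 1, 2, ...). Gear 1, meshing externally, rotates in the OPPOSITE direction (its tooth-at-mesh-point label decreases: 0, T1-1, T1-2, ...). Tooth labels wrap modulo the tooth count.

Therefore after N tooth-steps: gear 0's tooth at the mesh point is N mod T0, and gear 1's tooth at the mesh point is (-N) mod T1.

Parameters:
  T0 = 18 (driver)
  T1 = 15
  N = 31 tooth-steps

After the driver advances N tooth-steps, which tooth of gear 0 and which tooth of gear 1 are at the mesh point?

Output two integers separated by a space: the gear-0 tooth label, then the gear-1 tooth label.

Gear 0 (driver, T0=18): tooth at mesh = N mod T0
  31 = 1 * 18 + 13, so 31 mod 18 = 13
  gear 0 tooth = 13
Gear 1 (driven, T1=15): tooth at mesh = (-N) mod T1
  31 = 2 * 15 + 1, so 31 mod 15 = 1
  (-31) mod 15 = (-1) mod 15 = 15 - 1 = 14
Mesh after 31 steps: gear-0 tooth 13 meets gear-1 tooth 14

Answer: 13 14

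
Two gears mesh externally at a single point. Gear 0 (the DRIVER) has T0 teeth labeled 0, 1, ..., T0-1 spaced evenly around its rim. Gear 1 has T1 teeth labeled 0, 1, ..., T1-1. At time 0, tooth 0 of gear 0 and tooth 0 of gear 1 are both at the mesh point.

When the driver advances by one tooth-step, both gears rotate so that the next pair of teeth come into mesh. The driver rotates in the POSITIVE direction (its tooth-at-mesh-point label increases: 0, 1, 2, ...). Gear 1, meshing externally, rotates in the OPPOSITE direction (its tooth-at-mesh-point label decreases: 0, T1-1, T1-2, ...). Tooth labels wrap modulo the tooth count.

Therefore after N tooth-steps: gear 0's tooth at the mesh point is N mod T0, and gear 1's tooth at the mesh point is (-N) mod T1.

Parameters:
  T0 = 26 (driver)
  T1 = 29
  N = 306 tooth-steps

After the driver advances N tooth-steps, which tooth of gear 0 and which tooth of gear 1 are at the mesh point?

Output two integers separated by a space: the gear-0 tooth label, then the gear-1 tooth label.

Gear 0 (driver, T0=26): tooth at mesh = N mod T0
  306 = 11 * 26 + 20, so 306 mod 26 = 20
  gear 0 tooth = 20
Gear 1 (driven, T1=29): tooth at mesh = (-N) mod T1
  306 = 10 * 29 + 16, so 306 mod 29 = 16
  (-306) mod 29 = (-16) mod 29 = 29 - 16 = 13
Mesh after 306 steps: gear-0 tooth 20 meets gear-1 tooth 13

Answer: 20 13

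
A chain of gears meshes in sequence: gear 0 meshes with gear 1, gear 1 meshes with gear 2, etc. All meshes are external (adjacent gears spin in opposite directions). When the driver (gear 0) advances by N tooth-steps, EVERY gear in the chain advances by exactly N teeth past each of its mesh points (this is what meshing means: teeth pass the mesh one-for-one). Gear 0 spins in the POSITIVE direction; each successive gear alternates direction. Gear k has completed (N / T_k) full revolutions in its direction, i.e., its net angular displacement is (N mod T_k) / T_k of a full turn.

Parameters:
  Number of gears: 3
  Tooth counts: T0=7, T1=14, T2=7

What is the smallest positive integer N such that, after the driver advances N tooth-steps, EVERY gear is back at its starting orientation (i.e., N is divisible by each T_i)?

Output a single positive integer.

Answer: 14

Derivation:
Gear k returns to start when N is a multiple of T_k.
All gears at start simultaneously when N is a common multiple of [7, 14, 7]; the smallest such N is lcm(7, 14, 7).
Start: lcm = T0 = 7
Fold in T1=14: gcd(7, 14) = 7; lcm(7, 14) = 7 * 14 / 7 = 98 / 7 = 14
Fold in T2=7: gcd(14, 7) = 7; lcm(14, 7) = 14 * 7 / 7 = 98 / 7 = 14
Full cycle length = 14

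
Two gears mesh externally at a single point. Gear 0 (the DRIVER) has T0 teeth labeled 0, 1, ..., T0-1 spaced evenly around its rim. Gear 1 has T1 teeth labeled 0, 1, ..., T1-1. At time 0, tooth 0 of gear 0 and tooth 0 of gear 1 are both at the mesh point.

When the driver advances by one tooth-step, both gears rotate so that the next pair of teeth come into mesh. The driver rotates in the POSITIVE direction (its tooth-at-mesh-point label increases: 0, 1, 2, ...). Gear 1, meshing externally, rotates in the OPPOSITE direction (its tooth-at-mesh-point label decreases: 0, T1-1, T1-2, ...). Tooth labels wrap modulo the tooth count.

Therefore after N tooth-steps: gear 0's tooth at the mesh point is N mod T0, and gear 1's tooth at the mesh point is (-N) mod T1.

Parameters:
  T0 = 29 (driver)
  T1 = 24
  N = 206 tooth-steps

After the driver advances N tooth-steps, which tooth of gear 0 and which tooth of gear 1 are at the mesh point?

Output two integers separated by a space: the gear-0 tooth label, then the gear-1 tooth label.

Gear 0 (driver, T0=29): tooth at mesh = N mod T0
  206 = 7 * 29 + 3, so 206 mod 29 = 3
  gear 0 tooth = 3
Gear 1 (driven, T1=24): tooth at mesh = (-N) mod T1
  206 = 8 * 24 + 14, so 206 mod 24 = 14
  (-206) mod 24 = (-14) mod 24 = 24 - 14 = 10
Mesh after 206 steps: gear-0 tooth 3 meets gear-1 tooth 10

Answer: 3 10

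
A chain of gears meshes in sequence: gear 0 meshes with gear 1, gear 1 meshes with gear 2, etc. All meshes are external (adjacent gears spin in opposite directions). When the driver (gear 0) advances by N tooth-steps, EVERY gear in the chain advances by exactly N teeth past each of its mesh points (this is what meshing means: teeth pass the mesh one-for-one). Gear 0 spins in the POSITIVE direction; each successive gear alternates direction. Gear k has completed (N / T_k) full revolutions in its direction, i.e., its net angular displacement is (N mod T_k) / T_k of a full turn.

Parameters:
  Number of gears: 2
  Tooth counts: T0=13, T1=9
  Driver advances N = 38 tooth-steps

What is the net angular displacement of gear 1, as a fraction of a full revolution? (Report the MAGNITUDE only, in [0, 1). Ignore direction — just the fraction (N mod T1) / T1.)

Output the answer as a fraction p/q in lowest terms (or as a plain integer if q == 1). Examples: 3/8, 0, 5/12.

Answer: 2/9

Derivation:
Chain of 2 gears, tooth counts: [13, 9]
  gear 0: T0=13, direction=positive, advance = 38 mod 13 = 12 teeth = 12/13 turn
  gear 1: T1=9, direction=negative, advance = 38 mod 9 = 2 teeth = 2/9 turn
Gear 1: 38 mod 9 = 2
Fraction = 2 / 9 = 2/9 (gcd(2,9)=1) = 2/9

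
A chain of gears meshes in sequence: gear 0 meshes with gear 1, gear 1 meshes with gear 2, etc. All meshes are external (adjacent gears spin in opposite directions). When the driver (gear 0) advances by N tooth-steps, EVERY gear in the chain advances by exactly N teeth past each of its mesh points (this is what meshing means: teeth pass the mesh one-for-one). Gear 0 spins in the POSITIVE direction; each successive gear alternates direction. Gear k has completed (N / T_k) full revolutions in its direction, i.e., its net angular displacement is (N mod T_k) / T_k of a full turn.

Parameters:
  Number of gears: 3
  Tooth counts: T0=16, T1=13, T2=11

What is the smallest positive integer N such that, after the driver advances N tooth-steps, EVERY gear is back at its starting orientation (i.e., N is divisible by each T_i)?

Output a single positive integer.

Answer: 2288

Derivation:
Gear k returns to start when N is a multiple of T_k.
All gears at start simultaneously when N is a common multiple of [16, 13, 11]; the smallest such N is lcm(16, 13, 11).
Start: lcm = T0 = 16
Fold in T1=13: gcd(16, 13) = 1; lcm(16, 13) = 16 * 13 / 1 = 208 / 1 = 208
Fold in T2=11: gcd(208, 11) = 1; lcm(208, 11) = 208 * 11 / 1 = 2288 / 1 = 2288
Full cycle length = 2288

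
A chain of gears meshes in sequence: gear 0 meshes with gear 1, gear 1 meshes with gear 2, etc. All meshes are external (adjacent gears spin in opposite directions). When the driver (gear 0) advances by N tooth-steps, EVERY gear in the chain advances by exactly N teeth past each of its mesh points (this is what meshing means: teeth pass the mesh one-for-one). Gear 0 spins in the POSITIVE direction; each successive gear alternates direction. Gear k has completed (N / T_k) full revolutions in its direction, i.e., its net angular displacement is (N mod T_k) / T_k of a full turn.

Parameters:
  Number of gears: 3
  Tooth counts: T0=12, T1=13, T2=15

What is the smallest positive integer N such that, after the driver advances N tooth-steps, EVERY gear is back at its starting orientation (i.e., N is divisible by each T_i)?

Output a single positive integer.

Gear k returns to start when N is a multiple of T_k.
All gears at start simultaneously when N is a common multiple of [12, 13, 15]; the smallest such N is lcm(12, 13, 15).
Start: lcm = T0 = 12
Fold in T1=13: gcd(12, 13) = 1; lcm(12, 13) = 12 * 13 / 1 = 156 / 1 = 156
Fold in T2=15: gcd(156, 15) = 3; lcm(156, 15) = 156 * 15 / 3 = 2340 / 3 = 780
Full cycle length = 780

Answer: 780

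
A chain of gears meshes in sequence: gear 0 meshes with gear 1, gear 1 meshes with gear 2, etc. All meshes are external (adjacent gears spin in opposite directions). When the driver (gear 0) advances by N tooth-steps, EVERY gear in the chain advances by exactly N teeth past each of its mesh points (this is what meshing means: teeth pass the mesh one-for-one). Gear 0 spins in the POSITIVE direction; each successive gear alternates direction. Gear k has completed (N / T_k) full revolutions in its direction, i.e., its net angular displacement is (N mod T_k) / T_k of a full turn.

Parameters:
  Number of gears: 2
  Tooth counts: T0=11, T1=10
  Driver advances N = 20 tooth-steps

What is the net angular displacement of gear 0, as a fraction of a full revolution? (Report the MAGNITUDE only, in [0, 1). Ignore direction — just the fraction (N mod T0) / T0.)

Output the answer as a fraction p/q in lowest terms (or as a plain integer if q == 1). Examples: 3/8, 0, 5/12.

Chain of 2 gears, tooth counts: [11, 10]
  gear 0: T0=11, direction=positive, advance = 20 mod 11 = 9 teeth = 9/11 turn
  gear 1: T1=10, direction=negative, advance = 20 mod 10 = 0 teeth = 0/10 turn
Gear 0: 20 mod 11 = 9
Fraction = 9 / 11 = 9/11 (gcd(9,11)=1) = 9/11

Answer: 9/11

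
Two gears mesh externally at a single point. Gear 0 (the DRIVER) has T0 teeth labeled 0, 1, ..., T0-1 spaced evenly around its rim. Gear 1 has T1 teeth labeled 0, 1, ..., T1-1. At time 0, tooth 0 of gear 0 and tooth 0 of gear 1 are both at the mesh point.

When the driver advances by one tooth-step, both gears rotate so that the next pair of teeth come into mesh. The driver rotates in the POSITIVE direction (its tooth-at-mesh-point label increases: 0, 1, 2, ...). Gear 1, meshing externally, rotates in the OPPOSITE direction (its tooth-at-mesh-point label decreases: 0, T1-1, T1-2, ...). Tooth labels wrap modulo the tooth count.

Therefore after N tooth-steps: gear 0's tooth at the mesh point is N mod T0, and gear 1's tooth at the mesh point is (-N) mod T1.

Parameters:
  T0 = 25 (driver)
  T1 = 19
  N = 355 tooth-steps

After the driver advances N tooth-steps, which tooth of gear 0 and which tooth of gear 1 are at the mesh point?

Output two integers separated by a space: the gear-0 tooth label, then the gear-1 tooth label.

Gear 0 (driver, T0=25): tooth at mesh = N mod T0
  355 = 14 * 25 + 5, so 355 mod 25 = 5
  gear 0 tooth = 5
Gear 1 (driven, T1=19): tooth at mesh = (-N) mod T1
  355 = 18 * 19 + 13, so 355 mod 19 = 13
  (-355) mod 19 = (-13) mod 19 = 19 - 13 = 6
Mesh after 355 steps: gear-0 tooth 5 meets gear-1 tooth 6

Answer: 5 6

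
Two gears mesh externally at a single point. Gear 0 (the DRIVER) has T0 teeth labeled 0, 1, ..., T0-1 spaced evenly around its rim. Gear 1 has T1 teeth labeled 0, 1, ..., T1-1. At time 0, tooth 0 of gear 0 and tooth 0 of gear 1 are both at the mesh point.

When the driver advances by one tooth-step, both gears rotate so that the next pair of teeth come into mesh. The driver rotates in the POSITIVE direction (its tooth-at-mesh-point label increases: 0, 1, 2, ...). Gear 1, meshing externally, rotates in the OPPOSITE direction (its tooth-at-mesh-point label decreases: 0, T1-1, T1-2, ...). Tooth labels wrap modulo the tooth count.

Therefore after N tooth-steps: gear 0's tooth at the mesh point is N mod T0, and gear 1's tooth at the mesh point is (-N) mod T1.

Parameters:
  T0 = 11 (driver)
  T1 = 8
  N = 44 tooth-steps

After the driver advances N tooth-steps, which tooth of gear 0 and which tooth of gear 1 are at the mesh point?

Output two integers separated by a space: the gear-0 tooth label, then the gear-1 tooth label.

Gear 0 (driver, T0=11): tooth at mesh = N mod T0
  44 = 4 * 11 + 0, so 44 mod 11 = 0
  gear 0 tooth = 0
Gear 1 (driven, T1=8): tooth at mesh = (-N) mod T1
  44 = 5 * 8 + 4, so 44 mod 8 = 4
  (-44) mod 8 = (-4) mod 8 = 8 - 4 = 4
Mesh after 44 steps: gear-0 tooth 0 meets gear-1 tooth 4

Answer: 0 4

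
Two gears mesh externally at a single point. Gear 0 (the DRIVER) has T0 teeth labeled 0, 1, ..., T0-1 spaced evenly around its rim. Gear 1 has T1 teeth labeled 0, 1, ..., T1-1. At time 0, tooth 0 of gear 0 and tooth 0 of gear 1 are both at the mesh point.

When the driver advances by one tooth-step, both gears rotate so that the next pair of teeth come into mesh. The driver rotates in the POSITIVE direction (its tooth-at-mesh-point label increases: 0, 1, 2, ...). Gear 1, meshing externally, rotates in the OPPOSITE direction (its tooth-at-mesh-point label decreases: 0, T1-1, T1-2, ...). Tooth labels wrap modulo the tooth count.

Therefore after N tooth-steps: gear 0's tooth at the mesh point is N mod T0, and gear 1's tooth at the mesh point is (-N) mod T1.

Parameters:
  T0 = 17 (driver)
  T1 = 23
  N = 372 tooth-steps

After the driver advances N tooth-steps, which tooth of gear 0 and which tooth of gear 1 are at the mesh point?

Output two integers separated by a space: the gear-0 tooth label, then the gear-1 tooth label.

Gear 0 (driver, T0=17): tooth at mesh = N mod T0
  372 = 21 * 17 + 15, so 372 mod 17 = 15
  gear 0 tooth = 15
Gear 1 (driven, T1=23): tooth at mesh = (-N) mod T1
  372 = 16 * 23 + 4, so 372 mod 23 = 4
  (-372) mod 23 = (-4) mod 23 = 23 - 4 = 19
Mesh after 372 steps: gear-0 tooth 15 meets gear-1 tooth 19

Answer: 15 19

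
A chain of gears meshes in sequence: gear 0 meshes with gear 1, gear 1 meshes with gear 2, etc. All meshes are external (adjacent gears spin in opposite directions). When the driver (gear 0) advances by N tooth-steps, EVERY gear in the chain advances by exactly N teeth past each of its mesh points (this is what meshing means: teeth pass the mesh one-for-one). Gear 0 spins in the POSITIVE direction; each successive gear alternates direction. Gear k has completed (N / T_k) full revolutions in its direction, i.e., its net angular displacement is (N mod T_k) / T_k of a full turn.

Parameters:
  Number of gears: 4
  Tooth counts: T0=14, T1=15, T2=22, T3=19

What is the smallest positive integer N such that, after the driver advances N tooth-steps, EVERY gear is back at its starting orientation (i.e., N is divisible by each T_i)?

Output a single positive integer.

Answer: 43890

Derivation:
Gear k returns to start when N is a multiple of T_k.
All gears at start simultaneously when N is a common multiple of [14, 15, 22, 19]; the smallest such N is lcm(14, 15, 22, 19).
Start: lcm = T0 = 14
Fold in T1=15: gcd(14, 15) = 1; lcm(14, 15) = 14 * 15 / 1 = 210 / 1 = 210
Fold in T2=22: gcd(210, 22) = 2; lcm(210, 22) = 210 * 22 / 2 = 4620 / 2 = 2310
Fold in T3=19: gcd(2310, 19) = 1; lcm(2310, 19) = 2310 * 19 / 1 = 43890 / 1 = 43890
Full cycle length = 43890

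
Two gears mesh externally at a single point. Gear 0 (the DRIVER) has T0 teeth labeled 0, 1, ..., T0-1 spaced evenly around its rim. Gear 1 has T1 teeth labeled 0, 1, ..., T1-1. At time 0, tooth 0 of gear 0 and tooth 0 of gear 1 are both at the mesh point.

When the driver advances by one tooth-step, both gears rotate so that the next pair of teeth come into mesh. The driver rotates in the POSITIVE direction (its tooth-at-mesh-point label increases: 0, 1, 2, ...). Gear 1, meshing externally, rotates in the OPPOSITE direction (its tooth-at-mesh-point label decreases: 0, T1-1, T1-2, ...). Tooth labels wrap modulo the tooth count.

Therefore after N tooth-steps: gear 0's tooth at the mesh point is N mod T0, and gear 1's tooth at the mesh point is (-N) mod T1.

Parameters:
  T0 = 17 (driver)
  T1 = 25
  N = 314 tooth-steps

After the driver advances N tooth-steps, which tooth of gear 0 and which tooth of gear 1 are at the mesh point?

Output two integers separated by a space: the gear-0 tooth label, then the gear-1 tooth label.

Answer: 8 11

Derivation:
Gear 0 (driver, T0=17): tooth at mesh = N mod T0
  314 = 18 * 17 + 8, so 314 mod 17 = 8
  gear 0 tooth = 8
Gear 1 (driven, T1=25): tooth at mesh = (-N) mod T1
  314 = 12 * 25 + 14, so 314 mod 25 = 14
  (-314) mod 25 = (-14) mod 25 = 25 - 14 = 11
Mesh after 314 steps: gear-0 tooth 8 meets gear-1 tooth 11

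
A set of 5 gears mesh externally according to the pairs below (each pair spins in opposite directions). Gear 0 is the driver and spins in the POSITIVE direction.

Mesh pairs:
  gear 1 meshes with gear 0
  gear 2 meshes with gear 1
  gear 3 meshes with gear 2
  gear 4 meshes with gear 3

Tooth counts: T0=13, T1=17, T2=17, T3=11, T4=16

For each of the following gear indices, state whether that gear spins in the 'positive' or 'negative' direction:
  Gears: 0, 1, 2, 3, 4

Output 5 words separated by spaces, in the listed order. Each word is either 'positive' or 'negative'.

Gear 0 (driver): positive (depth 0)
  gear 1: meshes with gear 0 -> depth 1 -> negative (opposite of gear 0)
  gear 2: meshes with gear 1 -> depth 2 -> positive (opposite of gear 1)
  gear 3: meshes with gear 2 -> depth 3 -> negative (opposite of gear 2)
  gear 4: meshes with gear 3 -> depth 4 -> positive (opposite of gear 3)
Queried indices 0, 1, 2, 3, 4 -> positive, negative, positive, negative, positive

Answer: positive negative positive negative positive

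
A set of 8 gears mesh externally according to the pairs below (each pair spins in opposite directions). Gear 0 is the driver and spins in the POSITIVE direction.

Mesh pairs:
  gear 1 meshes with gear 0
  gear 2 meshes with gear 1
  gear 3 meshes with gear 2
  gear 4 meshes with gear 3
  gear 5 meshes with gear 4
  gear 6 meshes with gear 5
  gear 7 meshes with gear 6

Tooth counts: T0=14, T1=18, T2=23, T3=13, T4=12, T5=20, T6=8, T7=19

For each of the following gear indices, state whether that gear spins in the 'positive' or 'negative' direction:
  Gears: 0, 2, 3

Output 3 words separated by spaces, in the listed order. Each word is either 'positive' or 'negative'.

Answer: positive positive negative

Derivation:
Gear 0 (driver): positive (depth 0)
  gear 1: meshes with gear 0 -> depth 1 -> negative (opposite of gear 0)
  gear 2: meshes with gear 1 -> depth 2 -> positive (opposite of gear 1)
  gear 3: meshes with gear 2 -> depth 3 -> negative (opposite of gear 2)
  gear 4: meshes with gear 3 -> depth 4 -> positive (opposite of gear 3)
  gear 5: meshes with gear 4 -> depth 5 -> negative (opposite of gear 4)
  gear 6: meshes with gear 5 -> depth 6 -> positive (opposite of gear 5)
  gear 7: meshes with gear 6 -> depth 7 -> negative (opposite of gear 6)
Queried indices 0, 2, 3 -> positive, positive, negative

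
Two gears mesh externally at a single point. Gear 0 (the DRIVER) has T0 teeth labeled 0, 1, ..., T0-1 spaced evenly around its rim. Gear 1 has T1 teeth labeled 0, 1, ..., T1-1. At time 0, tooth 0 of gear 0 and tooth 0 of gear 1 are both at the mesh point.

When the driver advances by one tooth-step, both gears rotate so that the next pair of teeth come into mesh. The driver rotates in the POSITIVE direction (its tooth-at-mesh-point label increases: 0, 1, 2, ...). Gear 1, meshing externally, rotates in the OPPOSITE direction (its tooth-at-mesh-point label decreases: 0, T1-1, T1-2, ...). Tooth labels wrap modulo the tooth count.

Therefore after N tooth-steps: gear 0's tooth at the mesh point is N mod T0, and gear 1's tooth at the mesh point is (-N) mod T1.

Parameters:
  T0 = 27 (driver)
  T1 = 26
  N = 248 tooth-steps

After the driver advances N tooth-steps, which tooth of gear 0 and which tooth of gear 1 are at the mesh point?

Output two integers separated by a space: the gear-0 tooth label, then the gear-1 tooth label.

Answer: 5 12

Derivation:
Gear 0 (driver, T0=27): tooth at mesh = N mod T0
  248 = 9 * 27 + 5, so 248 mod 27 = 5
  gear 0 tooth = 5
Gear 1 (driven, T1=26): tooth at mesh = (-N) mod T1
  248 = 9 * 26 + 14, so 248 mod 26 = 14
  (-248) mod 26 = (-14) mod 26 = 26 - 14 = 12
Mesh after 248 steps: gear-0 tooth 5 meets gear-1 tooth 12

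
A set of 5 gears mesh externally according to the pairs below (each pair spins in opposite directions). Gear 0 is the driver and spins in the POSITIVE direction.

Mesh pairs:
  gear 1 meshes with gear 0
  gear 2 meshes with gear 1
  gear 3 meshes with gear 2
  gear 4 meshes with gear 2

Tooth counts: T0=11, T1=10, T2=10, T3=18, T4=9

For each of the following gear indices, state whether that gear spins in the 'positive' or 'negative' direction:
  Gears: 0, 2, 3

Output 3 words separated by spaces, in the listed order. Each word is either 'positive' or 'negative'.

Gear 0 (driver): positive (depth 0)
  gear 1: meshes with gear 0 -> depth 1 -> negative (opposite of gear 0)
  gear 2: meshes with gear 1 -> depth 2 -> positive (opposite of gear 1)
  gear 3: meshes with gear 2 -> depth 3 -> negative (opposite of gear 2)
  gear 4: meshes with gear 2 -> depth 3 -> negative (opposite of gear 2)
Queried indices 0, 2, 3 -> positive, positive, negative

Answer: positive positive negative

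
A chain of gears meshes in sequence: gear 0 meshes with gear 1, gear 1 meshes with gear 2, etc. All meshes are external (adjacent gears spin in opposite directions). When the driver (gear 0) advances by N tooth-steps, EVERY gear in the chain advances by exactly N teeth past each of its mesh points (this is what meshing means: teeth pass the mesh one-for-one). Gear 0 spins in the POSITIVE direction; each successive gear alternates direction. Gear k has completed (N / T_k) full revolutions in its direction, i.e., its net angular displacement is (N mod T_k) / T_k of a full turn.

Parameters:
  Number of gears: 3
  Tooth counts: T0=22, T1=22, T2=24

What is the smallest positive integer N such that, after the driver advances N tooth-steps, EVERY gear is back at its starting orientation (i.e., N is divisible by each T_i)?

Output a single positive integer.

Gear k returns to start when N is a multiple of T_k.
All gears at start simultaneously when N is a common multiple of [22, 22, 24]; the smallest such N is lcm(22, 22, 24).
Start: lcm = T0 = 22
Fold in T1=22: gcd(22, 22) = 22; lcm(22, 22) = 22 * 22 / 22 = 484 / 22 = 22
Fold in T2=24: gcd(22, 24) = 2; lcm(22, 24) = 22 * 24 / 2 = 528 / 2 = 264
Full cycle length = 264

Answer: 264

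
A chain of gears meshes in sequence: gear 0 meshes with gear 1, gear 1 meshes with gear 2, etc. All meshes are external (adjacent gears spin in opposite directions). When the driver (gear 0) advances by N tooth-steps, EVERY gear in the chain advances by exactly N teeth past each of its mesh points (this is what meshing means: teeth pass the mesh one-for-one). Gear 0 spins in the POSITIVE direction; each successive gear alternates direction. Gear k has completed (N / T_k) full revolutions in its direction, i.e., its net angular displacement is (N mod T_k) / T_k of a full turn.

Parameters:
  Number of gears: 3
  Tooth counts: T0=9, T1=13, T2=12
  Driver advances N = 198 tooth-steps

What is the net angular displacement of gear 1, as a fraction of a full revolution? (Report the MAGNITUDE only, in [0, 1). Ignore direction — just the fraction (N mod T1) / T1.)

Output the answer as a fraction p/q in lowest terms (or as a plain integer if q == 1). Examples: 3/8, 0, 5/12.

Answer: 3/13

Derivation:
Chain of 3 gears, tooth counts: [9, 13, 12]
  gear 0: T0=9, direction=positive, advance = 198 mod 9 = 0 teeth = 0/9 turn
  gear 1: T1=13, direction=negative, advance = 198 mod 13 = 3 teeth = 3/13 turn
  gear 2: T2=12, direction=positive, advance = 198 mod 12 = 6 teeth = 6/12 turn
Gear 1: 198 mod 13 = 3
Fraction = 3 / 13 = 3/13 (gcd(3,13)=1) = 3/13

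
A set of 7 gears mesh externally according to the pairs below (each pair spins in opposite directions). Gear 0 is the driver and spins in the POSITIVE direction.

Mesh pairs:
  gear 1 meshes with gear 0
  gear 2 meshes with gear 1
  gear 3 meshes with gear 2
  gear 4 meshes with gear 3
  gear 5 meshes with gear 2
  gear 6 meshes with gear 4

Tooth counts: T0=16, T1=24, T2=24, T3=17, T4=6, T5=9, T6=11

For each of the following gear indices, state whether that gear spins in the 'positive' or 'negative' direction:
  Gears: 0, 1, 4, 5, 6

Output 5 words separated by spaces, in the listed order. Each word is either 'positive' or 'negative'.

Answer: positive negative positive negative negative

Derivation:
Gear 0 (driver): positive (depth 0)
  gear 1: meshes with gear 0 -> depth 1 -> negative (opposite of gear 0)
  gear 2: meshes with gear 1 -> depth 2 -> positive (opposite of gear 1)
  gear 3: meshes with gear 2 -> depth 3 -> negative (opposite of gear 2)
  gear 4: meshes with gear 3 -> depth 4 -> positive (opposite of gear 3)
  gear 5: meshes with gear 2 -> depth 3 -> negative (opposite of gear 2)
  gear 6: meshes with gear 4 -> depth 5 -> negative (opposite of gear 4)
Queried indices 0, 1, 4, 5, 6 -> positive, negative, positive, negative, negative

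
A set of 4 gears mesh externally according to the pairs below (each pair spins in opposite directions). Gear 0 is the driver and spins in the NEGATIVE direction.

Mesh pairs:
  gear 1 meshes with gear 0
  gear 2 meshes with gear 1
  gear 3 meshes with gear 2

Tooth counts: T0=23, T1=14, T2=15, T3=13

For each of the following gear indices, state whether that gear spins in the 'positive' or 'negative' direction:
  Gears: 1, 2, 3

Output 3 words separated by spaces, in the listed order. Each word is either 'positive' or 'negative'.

Gear 0 (driver): negative (depth 0)
  gear 1: meshes with gear 0 -> depth 1 -> positive (opposite of gear 0)
  gear 2: meshes with gear 1 -> depth 2 -> negative (opposite of gear 1)
  gear 3: meshes with gear 2 -> depth 3 -> positive (opposite of gear 2)
Queried indices 1, 2, 3 -> positive, negative, positive

Answer: positive negative positive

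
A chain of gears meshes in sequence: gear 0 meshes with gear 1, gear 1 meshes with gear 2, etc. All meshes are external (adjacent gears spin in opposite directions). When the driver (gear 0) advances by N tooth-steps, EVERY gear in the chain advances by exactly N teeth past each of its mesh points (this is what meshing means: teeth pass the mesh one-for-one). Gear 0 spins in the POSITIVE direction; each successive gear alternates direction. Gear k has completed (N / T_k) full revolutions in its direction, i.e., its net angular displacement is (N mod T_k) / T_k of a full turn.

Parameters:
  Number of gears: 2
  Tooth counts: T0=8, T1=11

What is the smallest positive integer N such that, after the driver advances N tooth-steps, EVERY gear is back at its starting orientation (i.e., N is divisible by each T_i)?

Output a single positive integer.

Answer: 88

Derivation:
Gear k returns to start when N is a multiple of T_k.
All gears at start simultaneously when N is a common multiple of [8, 11]; the smallest such N is lcm(8, 11).
Start: lcm = T0 = 8
Fold in T1=11: gcd(8, 11) = 1; lcm(8, 11) = 8 * 11 / 1 = 88 / 1 = 88
Full cycle length = 88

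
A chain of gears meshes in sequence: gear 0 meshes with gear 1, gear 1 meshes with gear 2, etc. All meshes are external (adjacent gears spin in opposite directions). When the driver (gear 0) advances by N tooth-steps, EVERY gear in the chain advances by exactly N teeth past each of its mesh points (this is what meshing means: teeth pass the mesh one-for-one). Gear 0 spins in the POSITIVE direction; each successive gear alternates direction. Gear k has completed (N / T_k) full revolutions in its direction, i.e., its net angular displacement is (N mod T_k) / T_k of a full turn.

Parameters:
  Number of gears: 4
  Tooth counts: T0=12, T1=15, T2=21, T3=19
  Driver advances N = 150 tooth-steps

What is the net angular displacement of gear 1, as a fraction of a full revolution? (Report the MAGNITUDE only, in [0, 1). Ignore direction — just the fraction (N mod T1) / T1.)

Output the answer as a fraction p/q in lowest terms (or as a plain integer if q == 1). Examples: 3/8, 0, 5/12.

Chain of 4 gears, tooth counts: [12, 15, 21, 19]
  gear 0: T0=12, direction=positive, advance = 150 mod 12 = 6 teeth = 6/12 turn
  gear 1: T1=15, direction=negative, advance = 150 mod 15 = 0 teeth = 0/15 turn
  gear 2: T2=21, direction=positive, advance = 150 mod 21 = 3 teeth = 3/21 turn
  gear 3: T3=19, direction=negative, advance = 150 mod 19 = 17 teeth = 17/19 turn
Gear 1: 150 mod 15 = 0
Fraction = 0 / 15 = 0/1 (gcd(0,15)=15) = 0

Answer: 0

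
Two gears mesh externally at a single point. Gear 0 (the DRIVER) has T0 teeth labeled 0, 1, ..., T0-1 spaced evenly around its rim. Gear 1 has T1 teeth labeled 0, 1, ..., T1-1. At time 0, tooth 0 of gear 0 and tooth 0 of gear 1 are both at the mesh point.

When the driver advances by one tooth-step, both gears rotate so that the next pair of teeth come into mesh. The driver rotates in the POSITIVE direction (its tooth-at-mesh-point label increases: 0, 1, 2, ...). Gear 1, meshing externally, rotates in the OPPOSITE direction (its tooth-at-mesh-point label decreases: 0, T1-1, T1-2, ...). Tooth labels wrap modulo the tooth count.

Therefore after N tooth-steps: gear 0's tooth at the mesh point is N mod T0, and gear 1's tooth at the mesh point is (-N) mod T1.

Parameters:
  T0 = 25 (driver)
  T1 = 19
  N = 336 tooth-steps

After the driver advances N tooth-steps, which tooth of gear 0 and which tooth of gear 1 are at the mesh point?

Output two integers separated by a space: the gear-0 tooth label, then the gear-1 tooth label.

Gear 0 (driver, T0=25): tooth at mesh = N mod T0
  336 = 13 * 25 + 11, so 336 mod 25 = 11
  gear 0 tooth = 11
Gear 1 (driven, T1=19): tooth at mesh = (-N) mod T1
  336 = 17 * 19 + 13, so 336 mod 19 = 13
  (-336) mod 19 = (-13) mod 19 = 19 - 13 = 6
Mesh after 336 steps: gear-0 tooth 11 meets gear-1 tooth 6

Answer: 11 6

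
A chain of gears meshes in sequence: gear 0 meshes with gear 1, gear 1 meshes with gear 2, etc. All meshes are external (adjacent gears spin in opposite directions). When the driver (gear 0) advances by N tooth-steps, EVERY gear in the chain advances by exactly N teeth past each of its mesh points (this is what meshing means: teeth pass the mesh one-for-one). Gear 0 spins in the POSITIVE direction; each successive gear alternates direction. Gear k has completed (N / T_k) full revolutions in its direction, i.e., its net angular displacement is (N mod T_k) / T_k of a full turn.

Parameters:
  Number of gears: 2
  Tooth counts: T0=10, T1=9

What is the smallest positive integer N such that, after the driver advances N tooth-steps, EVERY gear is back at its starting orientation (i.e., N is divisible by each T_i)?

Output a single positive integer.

Gear k returns to start when N is a multiple of T_k.
All gears at start simultaneously when N is a common multiple of [10, 9]; the smallest such N is lcm(10, 9).
Start: lcm = T0 = 10
Fold in T1=9: gcd(10, 9) = 1; lcm(10, 9) = 10 * 9 / 1 = 90 / 1 = 90
Full cycle length = 90

Answer: 90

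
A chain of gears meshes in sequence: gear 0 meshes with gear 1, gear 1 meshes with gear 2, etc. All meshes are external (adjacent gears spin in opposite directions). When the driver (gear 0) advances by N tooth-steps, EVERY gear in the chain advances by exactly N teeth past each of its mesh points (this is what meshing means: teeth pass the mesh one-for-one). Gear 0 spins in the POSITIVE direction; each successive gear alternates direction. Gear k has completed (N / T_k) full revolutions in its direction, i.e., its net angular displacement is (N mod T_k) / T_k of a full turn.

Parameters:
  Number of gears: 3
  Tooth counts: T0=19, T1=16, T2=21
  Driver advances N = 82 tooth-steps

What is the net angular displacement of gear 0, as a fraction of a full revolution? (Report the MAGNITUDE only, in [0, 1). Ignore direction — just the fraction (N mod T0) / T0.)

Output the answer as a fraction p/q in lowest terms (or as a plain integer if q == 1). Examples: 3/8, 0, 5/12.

Answer: 6/19

Derivation:
Chain of 3 gears, tooth counts: [19, 16, 21]
  gear 0: T0=19, direction=positive, advance = 82 mod 19 = 6 teeth = 6/19 turn
  gear 1: T1=16, direction=negative, advance = 82 mod 16 = 2 teeth = 2/16 turn
  gear 2: T2=21, direction=positive, advance = 82 mod 21 = 19 teeth = 19/21 turn
Gear 0: 82 mod 19 = 6
Fraction = 6 / 19 = 6/19 (gcd(6,19)=1) = 6/19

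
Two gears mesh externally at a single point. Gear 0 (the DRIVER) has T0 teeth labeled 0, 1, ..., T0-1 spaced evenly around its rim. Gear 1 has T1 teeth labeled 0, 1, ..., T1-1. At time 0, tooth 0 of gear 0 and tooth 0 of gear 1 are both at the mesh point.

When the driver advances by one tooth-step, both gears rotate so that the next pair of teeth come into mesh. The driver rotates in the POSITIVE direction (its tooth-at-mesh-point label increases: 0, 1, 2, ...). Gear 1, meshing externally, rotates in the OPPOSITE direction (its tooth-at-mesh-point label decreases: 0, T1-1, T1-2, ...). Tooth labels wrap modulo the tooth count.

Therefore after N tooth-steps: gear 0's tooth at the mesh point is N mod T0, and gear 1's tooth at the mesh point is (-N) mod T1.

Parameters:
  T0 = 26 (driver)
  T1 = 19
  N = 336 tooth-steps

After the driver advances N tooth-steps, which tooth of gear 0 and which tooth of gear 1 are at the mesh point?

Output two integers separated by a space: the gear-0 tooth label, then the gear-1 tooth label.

Answer: 24 6

Derivation:
Gear 0 (driver, T0=26): tooth at mesh = N mod T0
  336 = 12 * 26 + 24, so 336 mod 26 = 24
  gear 0 tooth = 24
Gear 1 (driven, T1=19): tooth at mesh = (-N) mod T1
  336 = 17 * 19 + 13, so 336 mod 19 = 13
  (-336) mod 19 = (-13) mod 19 = 19 - 13 = 6
Mesh after 336 steps: gear-0 tooth 24 meets gear-1 tooth 6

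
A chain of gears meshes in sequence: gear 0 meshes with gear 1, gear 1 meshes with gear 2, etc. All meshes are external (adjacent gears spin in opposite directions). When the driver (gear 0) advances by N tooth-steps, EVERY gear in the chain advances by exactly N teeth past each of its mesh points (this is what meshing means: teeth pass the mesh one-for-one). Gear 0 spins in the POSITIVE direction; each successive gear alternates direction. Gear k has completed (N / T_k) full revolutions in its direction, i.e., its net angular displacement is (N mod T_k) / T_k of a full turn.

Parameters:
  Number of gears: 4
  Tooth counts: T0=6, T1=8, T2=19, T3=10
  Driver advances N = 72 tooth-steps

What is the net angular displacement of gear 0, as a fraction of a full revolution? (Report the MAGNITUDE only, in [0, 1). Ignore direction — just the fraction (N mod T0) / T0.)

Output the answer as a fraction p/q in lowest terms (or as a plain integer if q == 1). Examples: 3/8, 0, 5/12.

Chain of 4 gears, tooth counts: [6, 8, 19, 10]
  gear 0: T0=6, direction=positive, advance = 72 mod 6 = 0 teeth = 0/6 turn
  gear 1: T1=8, direction=negative, advance = 72 mod 8 = 0 teeth = 0/8 turn
  gear 2: T2=19, direction=positive, advance = 72 mod 19 = 15 teeth = 15/19 turn
  gear 3: T3=10, direction=negative, advance = 72 mod 10 = 2 teeth = 2/10 turn
Gear 0: 72 mod 6 = 0
Fraction = 0 / 6 = 0/1 (gcd(0,6)=6) = 0

Answer: 0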